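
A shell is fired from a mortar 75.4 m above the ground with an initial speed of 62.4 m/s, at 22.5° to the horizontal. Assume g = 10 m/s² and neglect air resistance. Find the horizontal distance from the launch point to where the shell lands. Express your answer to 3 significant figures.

400 m

Components: v_x = 62.4 cos 22.5° = 57.65 m/s, v_y = 62.4 sin 22.5° = 23.88 m/s.
Vertical: 0 = 75.4 + 23.88 t − ½(10) t² ⇒ 5.000 t² − 23.88 t − 75.4 = 0.
t = [23.88 + √(570.3 + 1508)] / 10.00 = 6.947 s.
Horizontal: R = v_x · t = 57.65 × 6.947 = 400 m.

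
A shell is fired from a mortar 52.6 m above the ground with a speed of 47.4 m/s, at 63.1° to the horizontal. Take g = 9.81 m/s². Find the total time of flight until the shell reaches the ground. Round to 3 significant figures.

Vertical component: v_y = 47.4 sin 63.1° = 42.27 m/s.
Taking up as positive with launch at y = 52.6 m, landing at y = 0: 0 = 52.6 + 42.27 t − ½(9.81) t².
Solving 4.905 t² − 42.27 t − 52.6 = 0 gives t = [42.27 + √(42.27² + 4·4.905·52.6)] / 9.810 = 9.72 s.

9.72 s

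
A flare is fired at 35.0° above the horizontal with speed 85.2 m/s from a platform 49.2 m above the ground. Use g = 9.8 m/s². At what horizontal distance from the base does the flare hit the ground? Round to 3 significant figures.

Components: v_x = 85.2 cos 35.0° = 69.79 m/s, v_y = 85.2 sin 35.0° = 48.87 m/s.
Vertical: 0 = 49.2 + 48.87 t − ½(9.8) t² ⇒ 4.900 t² − 48.87 t − 49.2 = 0.
t = [48.87 + √(2388 + 964.3)] / 9.800 = 10.89 s.
Horizontal: R = v_x · t = 69.79 × 10.89 = 760 m.

760 m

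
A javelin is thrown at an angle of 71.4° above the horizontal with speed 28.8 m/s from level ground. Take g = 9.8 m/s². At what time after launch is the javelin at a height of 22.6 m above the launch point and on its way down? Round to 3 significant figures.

4.56 s

v_y0 = 28.8 sin 71.4° = 27.30 m/s.
Set y = v_y0 t − ½ g t² = 22.6: 4.900 t² − 27.30 t + 22.6 = 0.
t = [27.30 ± √(745.3 − 443.0)] / 9.8 = (27.30 ± 17.39) / 9.8, giving t = 1.01 s or t = 4.56 s.
On the way down corresponds to the larger root: t = 4.56 s.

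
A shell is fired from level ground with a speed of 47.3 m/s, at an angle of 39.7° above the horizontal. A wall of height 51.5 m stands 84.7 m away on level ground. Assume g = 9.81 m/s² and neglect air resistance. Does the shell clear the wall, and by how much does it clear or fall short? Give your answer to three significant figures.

v_x = 47.3 cos 39.7° = 36.39 m/s; v_y0 = 47.3 sin 39.7° = 30.21 m/s.
Time to reach the wall: t = 84.7 / 36.39 = 2.328 s.
Height at that point: y = 30.21×2.328 − 4.905×2.328² = 43.75 m.
That is 51.5 − 43.75 = 7.75 m below the top of the wall, so the shell does not clear it.

No — it falls 7.75 m short of clearing the wall.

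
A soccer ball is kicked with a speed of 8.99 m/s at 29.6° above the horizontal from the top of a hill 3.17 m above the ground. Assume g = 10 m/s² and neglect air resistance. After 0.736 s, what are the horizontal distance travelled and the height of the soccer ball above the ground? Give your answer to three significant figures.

x = 5.75 m, y = 3.73 m

v_x = 8.99 cos 29.6° = 7.817 m/s; v_y0 = 8.99 sin 29.6° = 4.441 m/s.
x = v_x t = 7.817 × 0.736 = 5.75 m.
y = 3.17 + v_y0 t − ½ g t² = 3.73 m.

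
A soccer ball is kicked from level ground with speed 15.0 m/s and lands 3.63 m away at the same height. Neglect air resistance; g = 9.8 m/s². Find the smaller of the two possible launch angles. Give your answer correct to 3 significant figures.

4.55°

Level-ground range: R = v₀² sin(2θ)/g ⇒ sin 2θ = R g / v₀² = 3.63×9.8/15.0² = 0.1581.
2θ = arcsin(0.1581) = 9.097° or 180° − 9.097° = 170.903°.
So θ = 4.55° or θ = 85.5°.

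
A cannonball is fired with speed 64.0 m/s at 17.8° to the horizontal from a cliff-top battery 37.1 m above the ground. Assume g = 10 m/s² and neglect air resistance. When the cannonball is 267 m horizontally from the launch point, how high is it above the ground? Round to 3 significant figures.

v_x = 64.0 cos 17.8° = 60.94 m/s, v_y0 = 64.0 sin 17.8° = 19.56 m/s.
Time to reach x = 267 m: t = x / v_x = 267 / 60.94 = 4.381 s.
y = 37.1 + v_y0 t − ½ g t² = 37.1 + 19.56×4.381 − 5.000×4.381² = 26.8 m.

26.8 m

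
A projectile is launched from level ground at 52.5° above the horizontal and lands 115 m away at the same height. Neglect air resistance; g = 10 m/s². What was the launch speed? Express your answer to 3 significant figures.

On level ground, R = v₀² sin(2θ) / g, so v₀ = √(R g / sin 2θ).
sin(2 × 52.5°) = 0.9659.
v₀ = √(115 × 10 / 0.9659) = √1191 = 34.5 m/s.

34.5 m/s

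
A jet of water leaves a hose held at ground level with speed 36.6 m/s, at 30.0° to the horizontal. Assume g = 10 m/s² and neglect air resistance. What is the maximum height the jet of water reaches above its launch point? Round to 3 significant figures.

Vertical component of launch velocity: v_y = 36.6 sin 30.0° = 18.30 m/s.
At the highest point the vertical velocity is zero, so v_y² = 2 g h_max.
h_max = (18.30)² / (2 × 10) = 334.9 / 20.00 = 16.7 m.

16.7 m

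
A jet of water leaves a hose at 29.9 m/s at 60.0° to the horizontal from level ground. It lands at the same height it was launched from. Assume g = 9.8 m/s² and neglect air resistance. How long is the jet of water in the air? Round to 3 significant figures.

Vertical component: v_y = 29.9 sin 60.0° = 25.89 m/s.
For a projectile landing at launch height, time of flight is t = 2 v_y / g = 2 × 25.89 / 9.8 = 5.28 s.

5.28 s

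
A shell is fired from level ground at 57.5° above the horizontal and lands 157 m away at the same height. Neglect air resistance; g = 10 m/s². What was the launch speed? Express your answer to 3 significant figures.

41.6 m/s

On level ground, R = v₀² sin(2θ) / g, so v₀ = √(R g / sin 2θ).
sin(2 × 57.5°) = 0.9063.
v₀ = √(157 × 10 / 0.9063) = √1732 = 41.6 m/s.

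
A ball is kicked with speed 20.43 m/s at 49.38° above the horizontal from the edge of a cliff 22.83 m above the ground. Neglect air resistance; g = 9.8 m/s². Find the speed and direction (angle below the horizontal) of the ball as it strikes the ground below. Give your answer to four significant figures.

29.41 m/s at 63.11° below the horizontal

v_x = 20.43 cos 49.38° = 13.301 m/s (constant).
|v_y| at impact = √((15.507)² + 2×9.8×22.83) = 26.229 m/s.
Speed = √(13.301² + 26.229²) = 29.41 m/s; angle = arctan(26.229/13.301) = 63.11° below horizontal.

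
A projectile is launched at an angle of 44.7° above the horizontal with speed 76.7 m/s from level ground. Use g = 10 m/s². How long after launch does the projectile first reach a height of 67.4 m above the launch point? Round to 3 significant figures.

v_y0 = 76.7 sin 44.7° = 53.95 m/s.
Set y = v_y0 t − ½ g t² = 67.4: 5.000 t² − 53.95 t + 67.4 = 0.
t = [53.95 ± √(2911 − 1348)] / 10 = (53.95 ± 39.53) / 10, giving t = 1.44 s or t = 9.35 s.
The projectile is on the way up at the first time, so t = 1.44 s.

1.44 s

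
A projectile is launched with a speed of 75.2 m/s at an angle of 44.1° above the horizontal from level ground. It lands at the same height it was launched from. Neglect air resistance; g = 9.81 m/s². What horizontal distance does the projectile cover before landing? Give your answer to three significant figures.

Components: v_x = 75.2 cos 44.1° = 54.00 m/s, v_y = 75.2 sin 44.1° = 52.33 m/s.
Time of flight (same landing height): t = 2 v_y / g = 2 × 52.33 / 9.81 = 10.67 s.
Range: R = v_x · t = 54.00 × 10.67 = 576 m.

576 m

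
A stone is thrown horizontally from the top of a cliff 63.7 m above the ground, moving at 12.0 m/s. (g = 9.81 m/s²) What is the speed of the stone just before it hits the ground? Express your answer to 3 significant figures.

Fall time: t = √(2 × 63.7 / 9.81) = 3.604 s.
At impact: v_x = 12.0 m/s (unchanged), v_y = g t = 9.81 × 3.604 = 35.36 m/s.
Speed = √(v_x² + v_y²) = √(144.0 + 1250) = 37.3 m/s.

37.3 m/s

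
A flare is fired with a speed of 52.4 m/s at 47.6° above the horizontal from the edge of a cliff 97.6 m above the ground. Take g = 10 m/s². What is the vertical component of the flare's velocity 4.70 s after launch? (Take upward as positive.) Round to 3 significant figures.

Initial vertical component: v_y0 = 52.4 sin 47.6° = 38.70 m/s.
v_y(t) = v_y0 − g t = 38.70 − 10 × 4.70 = -8.30 m/s.

-8.30 m/s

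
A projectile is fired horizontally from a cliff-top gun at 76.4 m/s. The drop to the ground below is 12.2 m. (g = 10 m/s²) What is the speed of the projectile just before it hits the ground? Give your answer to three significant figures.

Fall time: t = √(2 × 12.2 / 10) = 1.562 s.
At impact: v_x = 76.4 m/s (unchanged), v_y = g t = 10 × 1.562 = 15.62 m/s.
Speed = √(v_x² + v_y²) = √(5837 + 244.0) = 78.0 m/s.

78.0 m/s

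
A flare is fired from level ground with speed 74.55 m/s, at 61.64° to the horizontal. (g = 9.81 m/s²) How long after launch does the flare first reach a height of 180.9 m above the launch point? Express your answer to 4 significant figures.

3.887 s

v_y0 = 74.55 sin 61.64° = 65.603 m/s.
Set y = v_y0 t − ½ g t² = 180.9: 4.905 t² − 65.603 t + 180.9 = 0.
t = [65.603 ± √(4303.8 − 3549.3)] / 9.81 = (65.603 ± 27.468) / 9.81, giving t = 3.887 s or t = 9.487 s.
The flare is on the way up at the first time, so t = 3.887 s.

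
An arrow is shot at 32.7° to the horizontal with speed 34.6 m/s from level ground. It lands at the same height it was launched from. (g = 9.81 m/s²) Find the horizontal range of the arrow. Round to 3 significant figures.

111 m

For level ground, R = v₀² sin(2θ) / g.
sin(2 × 32.7°) = sin 65.40° = 0.9092.
R = (34.6)² × 0.9092 / 9.81 = 111 m.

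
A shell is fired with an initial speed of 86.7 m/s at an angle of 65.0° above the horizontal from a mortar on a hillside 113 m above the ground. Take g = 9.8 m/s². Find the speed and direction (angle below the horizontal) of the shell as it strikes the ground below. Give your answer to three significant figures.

v_x = 86.7 cos 65.0° = 36.64 m/s (constant).
|v_y| at impact = √((78.58)² + 2×9.8×113) = 91.59 m/s.
Speed = √(36.64² + 91.59²) = 98.6 m/s; angle = arctan(91.59/36.64) = 68.2° below horizontal.

98.6 m/s at 68.2° below the horizontal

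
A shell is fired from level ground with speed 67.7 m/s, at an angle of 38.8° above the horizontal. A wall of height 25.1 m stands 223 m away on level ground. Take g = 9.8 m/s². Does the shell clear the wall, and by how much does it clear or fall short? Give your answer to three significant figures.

Yes — it clears the wall by 66.7 m.

v_x = 67.7 cos 38.8° = 52.76 m/s; v_y0 = 67.7 sin 38.8° = 42.42 m/s.
Time to reach the wall: t = 223 / 52.76 = 4.227 s.
Height at that point: y = 42.42×4.227 − 4.900×4.227² = 91.76 m.
That is 91.76 − 25.1 = 66.7 m above the top of the wall, so the shell clears it.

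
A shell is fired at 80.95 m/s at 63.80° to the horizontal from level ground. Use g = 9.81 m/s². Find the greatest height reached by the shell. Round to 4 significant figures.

268.9 m

Vertical component of launch velocity: v_y = 80.95 sin 63.80° = 72.633 m/s.
At the highest point the vertical velocity is zero, so v_y² = 2 g h_max.
h_max = (72.633)² / (2 × 9.81) = 5275.6 / 19.62 = 268.9 m.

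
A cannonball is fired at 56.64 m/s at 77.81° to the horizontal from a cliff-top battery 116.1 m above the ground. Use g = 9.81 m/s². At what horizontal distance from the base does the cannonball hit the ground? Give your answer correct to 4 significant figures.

156.6 m

Components: v_x = 56.64 cos 77.81° = 11.960 m/s, v_y = 56.64 sin 77.81° = 55.363 m/s.
Vertical: 0 = 116.1 + 55.363 t − ½(9.81) t² ⇒ 4.905 t² − 55.363 t − 116.1 = 0.
t = [55.363 + √(3065.1 + 2277.9)] / 9.810 = 13.095 s.
Horizontal: R = v_x · t = 11.960 × 13.095 = 156.6 m.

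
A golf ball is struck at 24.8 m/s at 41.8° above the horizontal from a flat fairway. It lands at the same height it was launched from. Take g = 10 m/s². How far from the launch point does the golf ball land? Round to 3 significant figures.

61.1 m

For level ground, R = v₀² sin(2θ) / g.
sin(2 × 41.8°) = sin 83.60° = 0.9938.
R = (24.8)² × 0.9938 / 10 = 61.1 m.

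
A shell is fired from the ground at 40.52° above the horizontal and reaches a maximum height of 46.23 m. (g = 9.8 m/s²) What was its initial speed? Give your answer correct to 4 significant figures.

46.33 m/s

At maximum height v_y = 0, so (v₀ sin θ)² = 2 g H.
v₀ sin 40.52° = √(2 × 9.8 × 46.23) = 30.102 m/s.
v₀ = 30.102 / sin 40.52° = 30.102 / 0.6497 = 46.33 m/s.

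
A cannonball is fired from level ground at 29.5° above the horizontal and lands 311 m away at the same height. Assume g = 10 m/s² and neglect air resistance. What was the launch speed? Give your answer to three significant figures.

On level ground, R = v₀² sin(2θ) / g, so v₀ = √(R g / sin 2θ).
sin(2 × 29.5°) = 0.8572.
v₀ = √(311 × 10 / 0.8572) = √3628 = 60.2 m/s.

60.2 m/s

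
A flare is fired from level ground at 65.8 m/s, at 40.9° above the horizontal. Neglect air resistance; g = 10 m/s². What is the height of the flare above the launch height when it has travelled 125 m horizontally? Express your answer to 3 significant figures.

v_x = 65.8 cos 40.9° = 49.74 m/s, v_y0 = 65.8 sin 40.9° = 43.08 m/s.
Time to reach x = 125 m: t = x / v_x = 125 / 49.74 = 2.513 s.
y = v_y0 t − ½ g t² = 43.08×2.513 − 5.000×2.513² = 76.7 m.

76.7 m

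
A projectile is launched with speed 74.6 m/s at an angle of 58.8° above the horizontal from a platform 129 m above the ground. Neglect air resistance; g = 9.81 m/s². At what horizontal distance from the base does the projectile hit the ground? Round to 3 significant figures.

571 m

Components: v_x = 74.6 cos 58.8° = 38.64 m/s, v_y = 74.6 sin 58.8° = 63.81 m/s.
Vertical: 0 = 129 + 63.81 t − ½(9.81) t² ⇒ 4.905 t² − 63.81 t − 129 = 0.
t = [63.81 + √(4072 + 2531)] / 9.810 = 14.79 s.
Horizontal: R = v_x · t = 38.64 × 14.79 = 571 m.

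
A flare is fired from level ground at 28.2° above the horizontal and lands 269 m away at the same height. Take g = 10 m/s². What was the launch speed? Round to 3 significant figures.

56.8 m/s

On level ground, R = v₀² sin(2θ) / g, so v₀ = √(R g / sin 2θ).
sin(2 × 28.2°) = 0.8329.
v₀ = √(269 × 10 / 0.8329) = √3230 = 56.8 m/s.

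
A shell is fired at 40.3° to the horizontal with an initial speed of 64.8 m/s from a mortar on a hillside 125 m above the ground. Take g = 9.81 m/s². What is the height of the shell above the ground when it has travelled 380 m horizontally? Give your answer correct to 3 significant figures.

157 m

v_x = 64.8 cos 40.3° = 49.42 m/s, v_y0 = 64.8 sin 40.3° = 41.91 m/s.
Time to reach x = 380 m: t = x / v_x = 380 / 49.42 = 7.689 s.
y = 125 + v_y0 t − ½ g t² = 125 + 41.91×7.689 − 4.905×7.689² = 157 m.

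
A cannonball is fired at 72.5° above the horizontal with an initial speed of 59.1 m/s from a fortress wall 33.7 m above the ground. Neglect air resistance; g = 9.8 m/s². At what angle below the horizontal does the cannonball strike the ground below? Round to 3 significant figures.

74.0°

v_x = 59.1 cos 72.5° = 17.77 m/s.
At impact |v_y| = √(v_y0² + 2 g h) = √(56.36² + 2×9.8×33.7) = 61.94 m/s.
Angle below horizontal = arctan(|v_y| / v_x) = arctan(61.94 / 17.77) = 74.0°.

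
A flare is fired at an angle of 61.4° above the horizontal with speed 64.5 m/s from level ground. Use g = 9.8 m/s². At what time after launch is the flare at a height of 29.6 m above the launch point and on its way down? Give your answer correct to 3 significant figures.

v_y0 = 64.5 sin 61.4° = 56.63 m/s.
Set y = v_y0 t − ½ g t² = 29.6: 4.900 t² − 56.63 t + 29.6 = 0.
t = [56.63 ± √(3207 − 580.2)] / 9.8 = (56.63 ± 51.25) / 9.8, giving t = 0.549 s or t = 11.0 s.
On the way down corresponds to the larger root: t = 11.0 s.

11.0 s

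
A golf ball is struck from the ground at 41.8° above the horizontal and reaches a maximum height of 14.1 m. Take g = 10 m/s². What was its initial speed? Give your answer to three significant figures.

25.2 m/s

At maximum height v_y = 0, so (v₀ sin θ)² = 2 g H.
v₀ sin 41.8° = √(2 × 10 × 14.1) = 16.79 m/s.
v₀ = 16.79 / sin 41.8° = 16.79 / 0.6665 = 25.2 m/s.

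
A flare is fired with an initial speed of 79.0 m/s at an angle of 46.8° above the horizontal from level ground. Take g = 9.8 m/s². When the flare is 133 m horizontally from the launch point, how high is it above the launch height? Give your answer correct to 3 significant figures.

112 m

v_x = 79.0 cos 46.8° = 54.08 m/s, v_y0 = 79.0 sin 46.8° = 57.59 m/s.
Time to reach x = 133 m: t = x / v_x = 133 / 54.08 = 2.459 s.
y = v_y0 t − ½ g t² = 57.59×2.459 − 4.900×2.459² = 112 m.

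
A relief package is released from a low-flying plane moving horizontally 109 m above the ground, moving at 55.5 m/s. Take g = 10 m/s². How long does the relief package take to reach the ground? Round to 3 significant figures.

4.67 s

The horizontal speed doesn't affect the fall. With v_y0 = 0, h = ½ g t².
t = √(2 × 109 / 10) = √21.80 = 4.67 s.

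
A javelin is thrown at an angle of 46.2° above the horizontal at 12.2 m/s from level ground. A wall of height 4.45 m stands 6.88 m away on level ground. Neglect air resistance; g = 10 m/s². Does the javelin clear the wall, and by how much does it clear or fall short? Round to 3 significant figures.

No — it falls 0.595 m short of clearing the wall.

v_x = 12.2 cos 46.2° = 8.444 m/s; v_y0 = 12.2 sin 46.2° = 8.805 m/s.
Time to reach the wall: t = 6.88 / 8.444 = 0.8148 s.
Height at that point: y = 8.805×0.8148 − 5.000×0.8148² = 3.855 m.
That is 4.45 − 3.855 = 0.595 m below the top of the wall, so the javelin does not clear it.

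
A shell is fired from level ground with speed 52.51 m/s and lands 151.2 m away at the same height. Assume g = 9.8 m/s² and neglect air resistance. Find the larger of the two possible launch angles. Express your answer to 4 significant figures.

73.75°

Level-ground range: R = v₀² sin(2θ)/g ⇒ sin 2θ = R g / v₀² = 151.2×9.8/52.51² = 0.5374.
2θ = arcsin(0.5374) = 32.507° or 180° − 32.507° = 147.493°.
So θ = 16.25° or θ = 73.75°.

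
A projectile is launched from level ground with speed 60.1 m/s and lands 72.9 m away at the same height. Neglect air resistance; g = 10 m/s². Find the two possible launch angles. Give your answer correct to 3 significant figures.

5.82° and 84.2°

Level-ground range: R = v₀² sin(2θ)/g ⇒ sin 2θ = R g / v₀² = 72.9×10/60.1² = 0.2018.
2θ = arcsin(0.2018) = 11.64° or 180° − 11.64° = 168.36°.
So θ = 5.82° or θ = 84.2°.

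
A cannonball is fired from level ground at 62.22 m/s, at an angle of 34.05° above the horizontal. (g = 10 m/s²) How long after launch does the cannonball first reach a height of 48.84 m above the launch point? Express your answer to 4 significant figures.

1.945 s

v_y0 = 62.22 sin 34.05° = 34.838 m/s.
Set y = v_y0 t − ½ g t² = 48.84: 5.000 t² − 34.838 t + 48.84 = 0.
t = [34.838 ± √(1213.7 − 976.80)] / 10 = (34.838 ± 15.392) / 10, giving t = 1.945 s or t = 5.023 s.
The cannonball is on the way up at the first time, so t = 1.945 s.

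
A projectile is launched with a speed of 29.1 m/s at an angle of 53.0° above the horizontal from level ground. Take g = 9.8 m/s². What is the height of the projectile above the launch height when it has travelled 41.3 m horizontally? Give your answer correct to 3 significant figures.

v_x = 29.1 cos 53.0° = 17.51 m/s, v_y0 = 29.1 sin 53.0° = 23.24 m/s.
Time to reach x = 41.3 m: t = x / v_x = 41.3 / 17.51 = 2.359 s.
y = v_y0 t − ½ g t² = 23.24×2.359 − 4.900×2.359² = 27.6 m.

27.6 m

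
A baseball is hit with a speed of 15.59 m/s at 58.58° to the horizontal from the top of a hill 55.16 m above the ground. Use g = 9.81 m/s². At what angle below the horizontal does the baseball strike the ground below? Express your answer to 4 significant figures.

v_x = 15.59 cos 58.58° = 8.1272 m/s.
At impact |v_y| = √(v_y0² + 2 g h) = √(13.304² + 2×9.81×55.16) = 35.486 m/s.
Angle below horizontal = arctan(|v_y| / v_x) = arctan(35.486 / 8.1272) = 77.10°.

77.10°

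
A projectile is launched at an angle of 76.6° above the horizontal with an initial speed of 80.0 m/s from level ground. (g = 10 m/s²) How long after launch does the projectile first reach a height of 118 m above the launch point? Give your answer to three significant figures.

v_y0 = 80.0 sin 76.6° = 77.82 m/s.
Set y = v_y0 t − ½ g t² = 118: 5.000 t² − 77.82 t + 118 = 0.
t = [77.82 ± √(6056 − 2360)] / 10 = (77.82 ± 60.79) / 10, giving t = 1.70 s or t = 13.9 s.
The projectile is on the way up at the first time, so t = 1.70 s.

1.70 s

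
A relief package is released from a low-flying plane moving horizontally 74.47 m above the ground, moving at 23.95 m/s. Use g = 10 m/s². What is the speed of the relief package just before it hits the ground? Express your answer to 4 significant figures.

45.42 m/s

Fall time: t = √(2 × 74.47 / 10) = 3.8593 s.
At impact: v_x = 23.95 m/s (unchanged), v_y = g t = 10 × 3.8593 = 38.593 m/s.
Speed = √(v_x² + v_y²) = √(573.60 + 1489.4) = 45.42 m/s.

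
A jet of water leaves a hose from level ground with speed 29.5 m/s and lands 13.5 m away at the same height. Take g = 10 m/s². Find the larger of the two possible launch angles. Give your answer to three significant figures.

Level-ground range: R = v₀² sin(2θ)/g ⇒ sin 2θ = R g / v₀² = 13.5×10/29.5² = 0.1551.
2θ = arcsin(0.1551) = 8.923° or 180° − 8.923° = 171.077°.
So θ = 4.46° or θ = 85.5°.

85.5°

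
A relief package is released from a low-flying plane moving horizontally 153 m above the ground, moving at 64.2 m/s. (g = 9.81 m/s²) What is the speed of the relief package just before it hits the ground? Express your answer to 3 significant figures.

84.4 m/s

Fall time: t = √(2 × 153 / 9.81) = 5.585 s.
At impact: v_x = 64.2 m/s (unchanged), v_y = g t = 9.81 × 5.585 = 54.79 m/s.
Speed = √(v_x² + v_y²) = √(4122 + 3002) = 84.4 m/s.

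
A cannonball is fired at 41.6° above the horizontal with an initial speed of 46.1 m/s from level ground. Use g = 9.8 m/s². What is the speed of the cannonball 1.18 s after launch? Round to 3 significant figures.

v_x = 46.1 cos 41.6° = 34.47 m/s (constant).
v_y(t) = 46.1 sin 41.6° − g t = 30.61 − 9.8 × 1.18 = 19.05 m/s.
Speed = √(v_x² + v_y²) = √(1188 + 362.9) = 39.4 m/s.

39.4 m/s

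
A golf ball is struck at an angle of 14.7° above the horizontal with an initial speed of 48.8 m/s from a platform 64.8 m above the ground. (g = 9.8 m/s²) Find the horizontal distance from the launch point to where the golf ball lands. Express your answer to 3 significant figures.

241 m

Components: v_x = 48.8 cos 14.7° = 47.20 m/s, v_y = 48.8 sin 14.7° = 12.38 m/s.
Vertical: 0 = 64.8 + 12.38 t − ½(9.8) t² ⇒ 4.900 t² − 12.38 t − 64.8 = 0.
t = [12.38 + √(153.3 + 1270)] / 9.800 = 5.113 s.
Horizontal: R = v_x · t = 47.20 × 5.113 = 241 m.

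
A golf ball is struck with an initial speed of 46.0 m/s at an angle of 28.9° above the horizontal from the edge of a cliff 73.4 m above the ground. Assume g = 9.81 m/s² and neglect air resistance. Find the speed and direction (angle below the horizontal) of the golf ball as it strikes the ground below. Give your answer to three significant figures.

59.6 m/s at 47.5° below the horizontal

v_x = 46.0 cos 28.9° = 40.27 m/s (constant).
|v_y| at impact = √((22.23)² + 2×9.81×73.4) = 43.98 m/s.
Speed = √(40.27² + 43.98²) = 59.6 m/s; angle = arctan(43.98/40.27) = 47.5° below horizontal.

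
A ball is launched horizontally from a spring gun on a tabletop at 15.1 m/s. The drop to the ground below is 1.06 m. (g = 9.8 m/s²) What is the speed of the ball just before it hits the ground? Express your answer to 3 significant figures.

Fall time: t = √(2 × 1.06 / 9.8) = 0.4651 s.
At impact: v_x = 15.1 m/s (unchanged), v_y = g t = 9.8 × 0.4651 = 4.558 m/s.
Speed = √(v_x² + v_y²) = √(228.0 + 20.78) = 15.8 m/s.

15.8 m/s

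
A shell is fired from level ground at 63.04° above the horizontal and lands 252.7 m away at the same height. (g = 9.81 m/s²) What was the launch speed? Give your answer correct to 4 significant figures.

55.38 m/s

On level ground, R = v₀² sin(2θ) / g, so v₀ = √(R g / sin 2θ).
sin(2 × 63.04°) = 0.8082.
v₀ = √(252.7 × 9.81 / 0.8082) = √3067.3 = 55.38 m/s.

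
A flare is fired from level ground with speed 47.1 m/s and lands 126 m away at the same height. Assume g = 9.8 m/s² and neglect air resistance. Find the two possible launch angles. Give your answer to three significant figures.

Level-ground range: R = v₀² sin(2θ)/g ⇒ sin 2θ = R g / v₀² = 126×9.8/47.1² = 0.5566.
2θ = arcsin(0.5566) = 33.82° or 180° − 33.82° = 146.18°.
So θ = 16.9° or θ = 73.1°.

16.9° and 73.1°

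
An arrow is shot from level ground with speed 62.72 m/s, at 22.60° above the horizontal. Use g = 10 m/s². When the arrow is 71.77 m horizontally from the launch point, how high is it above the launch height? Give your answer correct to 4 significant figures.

22.19 m

v_x = 62.72 cos 22.60° = 57.904 m/s, v_y0 = 62.72 sin 22.60° = 24.103 m/s.
Time to reach x = 71.77 m: t = x / v_x = 71.77 / 57.904 = 1.2395 s.
y = v_y0 t − ½ g t² = 24.103×1.2395 − 5.000×1.2395² = 22.19 m.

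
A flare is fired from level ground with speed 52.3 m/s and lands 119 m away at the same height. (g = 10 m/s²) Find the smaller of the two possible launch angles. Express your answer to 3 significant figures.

Level-ground range: R = v₀² sin(2θ)/g ⇒ sin 2θ = R g / v₀² = 119×10/52.3² = 0.4351.
2θ = arcsin(0.4351) = 25.79° or 180° − 25.79° = 154.21°.
So θ = 12.9° or θ = 77.1°.

12.9°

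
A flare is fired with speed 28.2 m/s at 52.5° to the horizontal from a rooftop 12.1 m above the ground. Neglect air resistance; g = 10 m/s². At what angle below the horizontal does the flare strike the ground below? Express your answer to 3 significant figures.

v_x = 28.2 cos 52.5° = 17.17 m/s.
At impact |v_y| = √(v_y0² + 2 g h) = √(22.37² + 2×10×12.1) = 27.25 m/s.
Angle below horizontal = arctan(|v_y| / v_x) = arctan(27.25 / 17.17) = 57.8°.

57.8°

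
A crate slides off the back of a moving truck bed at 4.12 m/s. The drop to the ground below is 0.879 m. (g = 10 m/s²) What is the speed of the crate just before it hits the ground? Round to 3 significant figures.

5.88 m/s

Fall time: t = √(2 × 0.879 / 10) = 0.4193 s.
At impact: v_x = 4.12 m/s (unchanged), v_y = g t = 10 × 0.4193 = 4.193 m/s.
Speed = √(v_x² + v_y²) = √(16.97 + 17.58) = 5.88 m/s.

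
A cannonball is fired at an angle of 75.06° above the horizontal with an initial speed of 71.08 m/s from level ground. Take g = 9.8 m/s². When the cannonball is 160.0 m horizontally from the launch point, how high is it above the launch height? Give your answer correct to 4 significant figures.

226.1 m

v_x = 71.08 cos 75.06° = 18.325 m/s, v_y0 = 71.08 sin 75.06° = 68.677 m/s.
Time to reach x = 160.0 m: t = x / v_x = 160.0 / 18.325 = 8.7312 s.
y = v_y0 t − ½ g t² = 68.677×8.7312 − 4.900×8.7312² = 226.1 m.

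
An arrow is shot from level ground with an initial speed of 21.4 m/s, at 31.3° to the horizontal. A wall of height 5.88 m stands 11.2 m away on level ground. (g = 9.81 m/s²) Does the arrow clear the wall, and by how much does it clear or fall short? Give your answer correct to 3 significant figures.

v_x = 21.4 cos 31.3° = 18.29 m/s; v_y0 = 21.4 sin 31.3° = 11.12 m/s.
Time to reach the wall: t = 11.2 / 18.29 = 0.6124 s.
Height at that point: y = 11.12×0.6124 − 4.905×0.6124² = 4.970 m.
That is 5.88 − 4.970 = 0.910 m below the top of the wall, so the arrow does not clear it.

No — it falls 0.910 m short of clearing the wall.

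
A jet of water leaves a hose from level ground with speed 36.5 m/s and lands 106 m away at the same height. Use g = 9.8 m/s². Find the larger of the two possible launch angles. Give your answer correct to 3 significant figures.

64.4°

Level-ground range: R = v₀² sin(2θ)/g ⇒ sin 2θ = R g / v₀² = 106×9.8/36.5² = 0.7797.
2θ = arcsin(0.7797) = 51.23° or 180° − 51.23° = 128.77°.
So θ = 25.6° or θ = 64.4°.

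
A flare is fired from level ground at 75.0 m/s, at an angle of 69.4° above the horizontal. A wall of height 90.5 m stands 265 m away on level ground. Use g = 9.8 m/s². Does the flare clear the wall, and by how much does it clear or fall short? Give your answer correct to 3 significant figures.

v_x = 75.0 cos 69.4° = 26.39 m/s; v_y0 = 75.0 sin 69.4° = 70.20 m/s.
Time to reach the wall: t = 265 / 26.39 = 10.04 s.
Height at that point: y = 70.20×10.04 − 4.900×10.04² = 210.9 m.
That is 210.9 − 90.5 = 120 m above the top of the wall, so the flare clears it.

Yes — it clears the wall by 120 m.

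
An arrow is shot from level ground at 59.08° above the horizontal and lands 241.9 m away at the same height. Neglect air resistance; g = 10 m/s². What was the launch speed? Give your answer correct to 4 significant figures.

52.38 m/s

On level ground, R = v₀² sin(2θ) / g, so v₀ = √(R g / sin 2θ).
sin(2 × 59.08°) = 0.8816.
v₀ = √(241.9 × 10 / 0.8816) = √2743.9 = 52.38 m/s.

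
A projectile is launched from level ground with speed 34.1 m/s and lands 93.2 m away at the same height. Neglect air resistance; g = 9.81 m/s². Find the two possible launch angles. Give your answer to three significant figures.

25.9° and 64.1°

Level-ground range: R = v₀² sin(2θ)/g ⇒ sin 2θ = R g / v₀² = 93.2×9.81/34.1² = 0.7863.
2θ = arcsin(0.7863) = 51.84° or 180° − 51.84° = 128.16°.
So θ = 25.9° or θ = 64.1°.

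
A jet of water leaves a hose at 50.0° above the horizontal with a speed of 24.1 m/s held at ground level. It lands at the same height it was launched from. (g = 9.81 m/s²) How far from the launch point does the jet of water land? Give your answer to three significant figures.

58.3 m

For level ground, R = v₀² sin(2θ) / g.
sin(2 × 50.0°) = sin 100.0° = 0.9848.
R = (24.1)² × 0.9848 / 9.81 = 58.3 m.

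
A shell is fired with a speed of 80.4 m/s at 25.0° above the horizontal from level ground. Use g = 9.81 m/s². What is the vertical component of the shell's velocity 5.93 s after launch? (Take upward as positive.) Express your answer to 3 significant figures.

-24.2 m/s

Initial vertical component: v_y0 = 80.4 sin 25.0° = 33.98 m/s.
v_y(t) = v_y0 − g t = 33.98 − 9.81 × 5.93 = -24.2 m/s.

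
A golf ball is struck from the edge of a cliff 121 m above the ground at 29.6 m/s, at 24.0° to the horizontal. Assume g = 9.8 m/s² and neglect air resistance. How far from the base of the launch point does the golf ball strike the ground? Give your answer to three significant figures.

172 m

Components: v_x = 29.6 cos 24.0° = 27.04 m/s, v_y = 29.6 sin 24.0° = 12.04 m/s.
Vertical: 0 = 121 + 12.04 t − ½(9.8) t² ⇒ 4.900 t² − 12.04 t − 121 = 0.
t = [12.04 + √(145.0 + 2372)] / 9.800 = 6.348 s.
Horizontal: R = v_x · t = 27.04 × 6.348 = 172 m.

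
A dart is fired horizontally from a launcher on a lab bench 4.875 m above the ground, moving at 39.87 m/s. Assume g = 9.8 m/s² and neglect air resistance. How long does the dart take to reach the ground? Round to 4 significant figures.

0.9974 s

The horizontal speed doesn't affect the fall. With v_y0 = 0, h = ½ g t².
t = √(2 × 4.875 / 9.8) = √0.99490 = 0.9974 s.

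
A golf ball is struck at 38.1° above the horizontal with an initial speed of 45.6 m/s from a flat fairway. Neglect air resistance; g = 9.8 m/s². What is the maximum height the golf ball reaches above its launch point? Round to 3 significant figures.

Vertical component of launch velocity: v_y = 45.6 sin 38.1° = 28.14 m/s.
At the highest point the vertical velocity is zero, so v_y² = 2 g h_max.
h_max = (28.14)² / (2 × 9.8) = 791.9 / 19.60 = 40.4 m.

40.4 m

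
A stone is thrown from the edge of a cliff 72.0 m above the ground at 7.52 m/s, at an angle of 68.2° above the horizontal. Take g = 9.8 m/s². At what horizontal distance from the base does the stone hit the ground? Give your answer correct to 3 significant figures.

Components: v_x = 7.52 cos 68.2° = 2.793 m/s, v_y = 7.52 sin 68.2° = 6.982 m/s.
Vertical: 0 = 72.0 + 6.982 t − ½(9.8) t² ⇒ 4.900 t² − 6.982 t − 72.0 = 0.
t = [6.982 + √(48.75 + 1411)] / 9.800 = 4.611 s.
Horizontal: R = v_x · t = 2.793 × 4.611 = 12.9 m.

12.9 m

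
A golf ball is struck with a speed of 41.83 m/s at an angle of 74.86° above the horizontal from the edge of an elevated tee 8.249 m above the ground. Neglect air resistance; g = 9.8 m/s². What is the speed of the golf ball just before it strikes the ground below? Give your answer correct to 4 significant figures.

v_x = 41.83 cos 74.86° = 10.925 m/s is unchanged throughout.
For the vertical component, v_y² = v_y0² + 2 g h = (40.378)² + 2×9.8×8.249 = 1792.1, so |v_y| = 42.333 m/s.
Impact speed = √(v_x² + v_y²) = √(119.36 + 1792.1) = 43.72 m/s.

43.72 m/s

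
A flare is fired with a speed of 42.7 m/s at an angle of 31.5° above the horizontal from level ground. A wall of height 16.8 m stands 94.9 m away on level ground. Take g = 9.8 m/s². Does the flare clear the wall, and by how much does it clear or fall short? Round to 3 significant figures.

v_x = 42.7 cos 31.5° = 36.41 m/s; v_y0 = 42.7 sin 31.5° = 22.31 m/s.
Time to reach the wall: t = 94.9 / 36.41 = 2.606 s.
Height at that point: y = 22.31×2.606 − 4.900×2.606² = 24.86 m.
That is 24.86 − 16.8 = 8.06 m above the top of the wall, so the flare clears it.

Yes — it clears the wall by 8.06 m.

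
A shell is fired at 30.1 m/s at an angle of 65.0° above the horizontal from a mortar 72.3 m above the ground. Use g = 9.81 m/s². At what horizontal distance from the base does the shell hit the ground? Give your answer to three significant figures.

95.7 m

Components: v_x = 30.1 cos 65.0° = 12.72 m/s, v_y = 30.1 sin 65.0° = 27.28 m/s.
Vertical: 0 = 72.3 + 27.28 t − ½(9.81) t² ⇒ 4.905 t² − 27.28 t − 72.3 = 0.
t = [27.28 + √(744.2 + 1419)] / 9.810 = 7.522 s.
Horizontal: R = v_x · t = 12.72 × 7.522 = 95.7 m.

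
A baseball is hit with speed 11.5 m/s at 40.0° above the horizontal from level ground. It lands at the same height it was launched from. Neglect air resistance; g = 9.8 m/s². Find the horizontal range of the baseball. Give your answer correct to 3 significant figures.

For level ground, R = v₀² sin(2θ) / g.
sin(2 × 40.0°) = sin 80.00° = 0.9848.
R = (11.5)² × 0.9848 / 9.8 = 13.3 m.

13.3 m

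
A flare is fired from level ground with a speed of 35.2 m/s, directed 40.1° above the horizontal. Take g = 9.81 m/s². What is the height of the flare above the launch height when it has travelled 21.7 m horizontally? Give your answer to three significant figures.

v_x = 35.2 cos 40.1° = 26.93 m/s, v_y0 = 35.2 sin 40.1° = 22.67 m/s.
Time to reach x = 21.7 m: t = x / v_x = 21.7 / 26.93 = 0.8058 s.
y = v_y0 t − ½ g t² = 22.67×0.8058 − 4.905×0.8058² = 15.1 m.

15.1 m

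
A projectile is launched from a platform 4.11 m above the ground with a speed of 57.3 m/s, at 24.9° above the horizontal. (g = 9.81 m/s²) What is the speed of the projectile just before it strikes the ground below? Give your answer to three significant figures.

v_x = 57.3 cos 24.9° = 51.97 m/s is unchanged throughout.
For the vertical component, v_y² = v_y0² + 2 g h = (24.13)² + 2×9.81×4.11 = 662.9, so |v_y| = 25.75 m/s.
Impact speed = √(v_x² + v_y²) = √(2701 + 662.9) = 58.0 m/s.

58.0 m/s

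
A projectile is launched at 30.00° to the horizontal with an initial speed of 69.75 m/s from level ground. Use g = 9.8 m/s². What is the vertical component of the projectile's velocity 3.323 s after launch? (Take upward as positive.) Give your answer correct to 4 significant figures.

2.310 m/s

Initial vertical component: v_y0 = 69.75 sin 30.00° = 34.875 m/s.
v_y(t) = v_y0 − g t = 34.875 − 9.8 × 3.323 = 2.310 m/s.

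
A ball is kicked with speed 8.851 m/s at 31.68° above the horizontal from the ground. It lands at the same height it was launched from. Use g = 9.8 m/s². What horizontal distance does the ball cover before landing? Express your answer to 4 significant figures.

7.145 m

Components: v_x = 8.851 cos 31.68° = 7.5322 m/s, v_y = 8.851 sin 31.68° = 4.6483 m/s.
Time of flight (same landing height): t = 2 v_y / g = 2 × 4.6483 / 9.8 = 0.94863 s.
Range: R = v_x · t = 7.5322 × 0.94863 = 7.145 m.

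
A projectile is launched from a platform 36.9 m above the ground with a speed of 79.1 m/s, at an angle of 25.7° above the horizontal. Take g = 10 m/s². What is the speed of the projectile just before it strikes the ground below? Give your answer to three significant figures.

83.6 m/s

v_x = 79.1 cos 25.7° = 71.28 m/s is unchanged throughout.
For the vertical component, v_y² = v_y0² + 2 g h = (34.30)² + 2×10×36.9 = 1914, so |v_y| = 43.75 m/s.
Impact speed = √(v_x² + v_y²) = √(5081 + 1914) = 83.6 m/s.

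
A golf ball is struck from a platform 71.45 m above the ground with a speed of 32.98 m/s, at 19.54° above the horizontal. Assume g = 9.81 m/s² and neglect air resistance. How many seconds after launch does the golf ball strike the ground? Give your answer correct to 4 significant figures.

5.103 s

Vertical component: v_y = 32.98 sin 19.54° = 11.031 m/s.
Taking up as positive with launch at y = 71.45 m, landing at y = 0: 0 = 71.45 + 11.031 t − ½(9.81) t².
Solving 4.905 t² − 11.031 t − 71.45 = 0 gives t = [11.031 + √(11.031² + 4·4.905·71.45)] / 9.810 = 5.103 s.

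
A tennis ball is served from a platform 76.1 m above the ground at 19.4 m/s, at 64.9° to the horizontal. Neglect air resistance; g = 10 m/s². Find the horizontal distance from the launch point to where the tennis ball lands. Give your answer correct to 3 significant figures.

Components: v_x = 19.4 cos 64.9° = 8.229 m/s, v_y = 19.4 sin 64.9° = 17.57 m/s.
Vertical: 0 = 76.1 + 17.57 t − ½(10) t² ⇒ 5.000 t² − 17.57 t − 76.1 = 0.
t = [17.57 + √(308.7 + 1522)] / 10.00 = 6.036 s.
Horizontal: R = v_x · t = 8.229 × 6.036 = 49.7 m.

49.7 m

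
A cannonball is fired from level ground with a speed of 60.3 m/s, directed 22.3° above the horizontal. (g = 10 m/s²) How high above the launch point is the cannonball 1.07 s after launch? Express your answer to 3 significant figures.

v_y0 = 60.3 sin 22.3° = 22.88 m/s.
y(t) = v_y0 t − ½ g t² = 22.88×1.07 − 5.000×1.07² = 18.8 m.

18.8 m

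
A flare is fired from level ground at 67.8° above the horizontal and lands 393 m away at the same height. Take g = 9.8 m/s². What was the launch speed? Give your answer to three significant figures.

On level ground, R = v₀² sin(2θ) / g, so v₀ = √(R g / sin 2θ).
sin(2 × 67.8°) = 0.6997.
v₀ = √(393 × 9.8 / 0.6997) = √5504 = 74.2 m/s.

74.2 m/s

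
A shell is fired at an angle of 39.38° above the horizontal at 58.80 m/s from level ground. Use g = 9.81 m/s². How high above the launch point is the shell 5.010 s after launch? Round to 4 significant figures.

63.79 m

v_y0 = 58.80 sin 39.38° = 37.306 m/s.
y(t) = v_y0 t − ½ g t² = 37.306×5.010 − 4.905×5.010² = 63.79 m.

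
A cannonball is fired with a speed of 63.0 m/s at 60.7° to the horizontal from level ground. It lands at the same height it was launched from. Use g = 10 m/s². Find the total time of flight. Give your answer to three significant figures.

Vertical component: v_y = 63.0 sin 60.7° = 54.94 m/s.
For a projectile landing at launch height, time of flight is t = 2 v_y / g = 2 × 54.94 / 10 = 11.0 s.

11.0 s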